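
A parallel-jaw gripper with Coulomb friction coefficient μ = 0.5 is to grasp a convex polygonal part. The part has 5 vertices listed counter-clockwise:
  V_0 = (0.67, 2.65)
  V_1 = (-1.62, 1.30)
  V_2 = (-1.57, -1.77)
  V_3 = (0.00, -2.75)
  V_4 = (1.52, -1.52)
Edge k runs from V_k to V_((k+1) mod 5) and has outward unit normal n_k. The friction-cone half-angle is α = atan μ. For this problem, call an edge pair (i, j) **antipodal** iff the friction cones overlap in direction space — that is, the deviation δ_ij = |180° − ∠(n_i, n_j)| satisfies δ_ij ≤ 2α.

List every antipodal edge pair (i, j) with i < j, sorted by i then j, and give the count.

count = 4; pairs: (0,3), (1,3), (1,4), (2,4)

α = atan 0.5 = 26.57°;  2α = 53.13°
n_0 = (-0.5078, +0.8615)
n_1 = (-0.9999, -0.0163)
n_2 = (-0.5295, -0.8483)
n_3 = (+0.6291, -0.7774)
n_4 = (+0.9799, +0.1997)
  (0,1): δ = 119.59°  ·
  (0,2): δ = 62.49°  ·
  (0,3): δ = 8.46°  ✓
  (0,4): δ = 71.00°  ·
  (1,2): δ = 122.91°  ·
  (1,3): δ = 51.95°  ✓
  (1,4): δ = 10.59°  ✓
  (2,3): δ = 109.05°  ·
  (2,4): δ = 46.51°  ✓
  (3,4): δ = 117.46°  ·
antipodal pairs: 4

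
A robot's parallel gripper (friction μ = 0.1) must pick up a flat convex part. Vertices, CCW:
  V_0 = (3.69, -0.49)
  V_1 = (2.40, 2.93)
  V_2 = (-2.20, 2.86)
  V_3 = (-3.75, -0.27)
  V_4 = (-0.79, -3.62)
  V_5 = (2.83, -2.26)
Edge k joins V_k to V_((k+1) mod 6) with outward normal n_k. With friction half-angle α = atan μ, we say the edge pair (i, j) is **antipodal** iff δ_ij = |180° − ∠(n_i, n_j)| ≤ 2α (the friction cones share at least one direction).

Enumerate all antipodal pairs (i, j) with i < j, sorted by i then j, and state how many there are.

count = 1; pairs: (2,5)

α = atan 0.1 = 5.71°;  2α = 11.42°
n_0 = (+0.9357, +0.3529)
n_1 = (-0.0152, +0.9999)
n_2 = (-0.8961, +0.4438)
n_3 = (-0.7494, -0.6621)
n_4 = (+0.3517, -0.9361)
n_5 = (+0.8995, -0.4370)
  (0,1): δ = 109.79°  ·
  (0,2): δ = 47.01°  ·
  (0,3): δ = 20.80°  ·
  (0,4): δ = 89.92°  ·
  (0,5): δ = 133.42°  ·
  (1,2): δ = 117.22°  ·
  (1,3): δ = 49.41°  ·
  (1,4): δ = 19.72°  ·
  (1,5): δ = 63.21°  ·
  (2,3): δ = 112.19°  ·
  (2,4): δ = 43.06°  ·
  (2,5): δ = 0.43°  ✓
  (3,4): δ = 110.87°  ·
  (3,5): δ = 67.38°  ·
  (4,5): δ = 136.50°  ·
antipodal pairs: 1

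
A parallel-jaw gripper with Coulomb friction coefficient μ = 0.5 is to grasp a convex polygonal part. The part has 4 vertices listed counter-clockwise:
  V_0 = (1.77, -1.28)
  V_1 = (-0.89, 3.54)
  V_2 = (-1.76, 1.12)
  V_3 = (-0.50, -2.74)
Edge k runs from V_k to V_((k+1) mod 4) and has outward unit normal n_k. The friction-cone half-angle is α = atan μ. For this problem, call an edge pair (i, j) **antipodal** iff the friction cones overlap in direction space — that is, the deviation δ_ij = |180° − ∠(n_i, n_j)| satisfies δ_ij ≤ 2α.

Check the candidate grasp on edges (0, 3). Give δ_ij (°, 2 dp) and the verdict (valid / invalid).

α = atan 0.5 = 26.57°;  2α = 53.13°
edge 0: e_0 = (-2.66, +4.82);  n_0 = (+0.8755, +0.4832)
edge 3: e_3 = (+2.27, +1.46);  n_3 = (+0.5409, -0.8411)
∠(n_0, n_3) = 86.14°
δ = |180° − 86.14°| = 93.86°
93.86° > 2α = 53.13°  →  invalid

δ = 93.86°, invalid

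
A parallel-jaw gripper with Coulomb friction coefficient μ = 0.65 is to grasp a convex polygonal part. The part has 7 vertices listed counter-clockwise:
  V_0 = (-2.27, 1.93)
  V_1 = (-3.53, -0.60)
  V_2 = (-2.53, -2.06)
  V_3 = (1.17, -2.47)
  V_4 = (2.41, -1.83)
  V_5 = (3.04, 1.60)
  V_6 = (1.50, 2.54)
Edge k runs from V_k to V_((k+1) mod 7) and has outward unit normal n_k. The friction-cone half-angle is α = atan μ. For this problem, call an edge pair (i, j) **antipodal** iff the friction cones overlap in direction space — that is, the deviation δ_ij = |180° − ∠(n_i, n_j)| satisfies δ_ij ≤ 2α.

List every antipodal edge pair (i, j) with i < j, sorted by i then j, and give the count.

α = atan 0.65 = 33.02°;  2α = 66.05°
n_0 = (-0.8951, +0.4458)
n_1 = (-0.8250, -0.5651)
n_2 = (-0.1101, -0.9939)
n_3 = (+0.4586, -0.8886)
n_4 = (+0.9835, -0.1807)
n_5 = (+0.5210, +0.8536)
n_6 = (-0.1597, +0.9872)
  (0,1): δ = 119.12°  ·
  (0,2): δ = 69.85°  ·
  (0,3): δ = 36.23°  ✓
  (0,4): δ = 16.07°  ✓
  (0,5): δ = 85.07°  ·
  (0,6): δ = 125.67°  ·
  (1,2): δ = 130.73°  ·
  (1,3): δ = 97.11°  ·
  (1,4): δ = 44.82°  ✓
  (1,5): δ = 24.19°  ✓
  (1,6): δ = 64.78°  ✓
  (2,3): δ = 146.38°  ·
  (2,4): δ = 94.08°  ·
  (2,5): δ = 25.08°  ✓
  (2,6): δ = 15.51°  ✓
  (3,4): δ = 127.71°  ·
  (3,5): δ = 58.70°  ✓
  (3,6): δ = 18.11°  ✓
  (4,5): δ = 110.99°  ·
  (4,6): δ = 70.40°  ·
  (5,6): δ = 139.41°  ·
antipodal pairs: 9

count = 9; pairs: (0,3), (0,4), (1,4), (1,5), (1,6), (2,5), (2,6), (3,5), (3,6)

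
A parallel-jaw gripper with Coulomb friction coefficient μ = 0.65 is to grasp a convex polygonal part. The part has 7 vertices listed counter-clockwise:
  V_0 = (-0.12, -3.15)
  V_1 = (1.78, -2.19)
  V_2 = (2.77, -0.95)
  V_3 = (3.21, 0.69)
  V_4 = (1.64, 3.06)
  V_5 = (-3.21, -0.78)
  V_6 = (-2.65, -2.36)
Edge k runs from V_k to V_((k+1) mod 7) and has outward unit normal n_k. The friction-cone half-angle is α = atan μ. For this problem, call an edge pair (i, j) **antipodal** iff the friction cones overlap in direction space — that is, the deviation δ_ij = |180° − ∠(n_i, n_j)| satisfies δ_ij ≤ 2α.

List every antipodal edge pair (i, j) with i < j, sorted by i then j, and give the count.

α = atan 0.65 = 33.02°;  2α = 66.05°
n_0 = (+0.4510, -0.8925)
n_1 = (+0.7815, -0.6239)
n_2 = (+0.9658, -0.2591)
n_3 = (+0.8337, +0.5523)
n_4 = (-0.6207, +0.7840)
n_5 = (-0.9425, -0.3341)
n_6 = (-0.2981, -0.9545)
  (0,1): δ = 155.41°  ·
  (0,2): δ = 131.82°  ·
  (0,3): δ = 83.28°  ·
  (0,4): δ = 11.56°  ✓
  (0,5): δ = 82.71°  ·
  (0,6): δ = 135.85°  ·
  (1,2): δ = 156.41°  ·
  (1,3): δ = 107.87°  ·
  (1,4): δ = 13.03°  ✓
  (1,5): δ = 58.12°  ✓
  (1,6): δ = 111.26°  ·
  (2,3): δ = 131.46°  ·
  (2,4): δ = 36.61°  ✓
  (2,5): δ = 34.53°  ✓
  (2,6): δ = 87.68°  ·
  (3,4): δ = 85.15°  ·
  (3,5): δ = 14.01°  ✓
  (3,6): δ = 39.14°  ✓
  (4,5): δ = 108.85°  ·
  (4,6): δ = 55.71°  ✓
  (5,6): δ = 126.86°  ·
antipodal pairs: 8

count = 8; pairs: (0,4), (1,4), (1,5), (2,4), (2,5), (3,5), (3,6), (4,6)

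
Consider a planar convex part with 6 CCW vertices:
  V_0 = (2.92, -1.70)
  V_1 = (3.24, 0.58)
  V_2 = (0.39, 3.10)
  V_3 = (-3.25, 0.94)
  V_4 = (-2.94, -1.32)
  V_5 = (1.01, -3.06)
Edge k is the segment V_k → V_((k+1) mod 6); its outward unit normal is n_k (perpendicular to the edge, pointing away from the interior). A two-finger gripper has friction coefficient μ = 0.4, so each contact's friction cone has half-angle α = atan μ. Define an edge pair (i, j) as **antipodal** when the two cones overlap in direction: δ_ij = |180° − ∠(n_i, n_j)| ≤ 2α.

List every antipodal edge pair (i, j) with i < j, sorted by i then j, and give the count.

α = atan 0.4 = 21.80°;  2α = 43.60°
n_0 = (+0.9903, -0.1390)
n_1 = (+0.6624, +0.7491)
n_2 = (-0.5103, +0.8600)
n_3 = (-0.9907, -0.1359)
n_4 = (-0.4031, -0.9151)
n_5 = (+0.5800, -0.8146)
  (0,1): δ = 123.49°  ·
  (0,2): δ = 51.33°  ·
  (0,3): δ = 15.80°  ✓
  (0,4): δ = 74.22°  ·
  (0,5): δ = 133.44°  ·
  (1,2): δ = 107.83°  ·
  (1,3): δ = 40.71°  ✓
  (1,4): δ = 17.71°  ✓
  (1,5): δ = 76.94°  ·
  (2,3): δ = 112.87°  ·
  (2,4): δ = 54.46°  ·
  (2,5): δ = 4.77°  ✓
  (3,4): δ = 121.58°  ·
  (3,5): δ = 62.36°  ·
  (4,5): δ = 120.77°  ·
antipodal pairs: 4

count = 4; pairs: (0,3), (1,3), (1,4), (2,5)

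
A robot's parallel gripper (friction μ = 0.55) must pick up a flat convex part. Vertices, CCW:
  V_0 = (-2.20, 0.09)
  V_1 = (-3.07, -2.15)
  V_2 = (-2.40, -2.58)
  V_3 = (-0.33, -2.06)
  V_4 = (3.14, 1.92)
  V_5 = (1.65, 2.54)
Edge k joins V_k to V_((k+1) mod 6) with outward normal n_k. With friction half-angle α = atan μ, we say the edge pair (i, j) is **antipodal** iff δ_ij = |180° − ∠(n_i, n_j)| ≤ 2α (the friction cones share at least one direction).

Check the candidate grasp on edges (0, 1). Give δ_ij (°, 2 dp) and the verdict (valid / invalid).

δ = 101.47°, invalid

α = atan 0.55 = 28.81°;  2α = 57.62°
edge 0: e_0 = (-0.87, -2.24);  n_0 = (-0.9322, +0.3620)
edge 1: e_1 = (+0.67, -0.43);  n_1 = (-0.5401, -0.8416)
∠(n_0, n_1) = 78.53°
δ = |180° − 78.53°| = 101.47°
101.47° > 2α = 57.62°  →  invalid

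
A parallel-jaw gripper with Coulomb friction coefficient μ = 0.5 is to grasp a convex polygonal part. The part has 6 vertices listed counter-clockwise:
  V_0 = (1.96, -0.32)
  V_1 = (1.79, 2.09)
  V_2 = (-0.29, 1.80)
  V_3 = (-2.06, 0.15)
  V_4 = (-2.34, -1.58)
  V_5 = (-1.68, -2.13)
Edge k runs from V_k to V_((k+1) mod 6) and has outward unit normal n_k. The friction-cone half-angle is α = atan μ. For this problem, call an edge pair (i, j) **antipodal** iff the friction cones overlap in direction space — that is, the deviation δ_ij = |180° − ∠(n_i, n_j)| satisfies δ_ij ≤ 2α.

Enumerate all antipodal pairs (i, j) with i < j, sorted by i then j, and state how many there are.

α = atan 0.5 = 26.57°;  2α = 53.13°
n_0 = (+0.9975, +0.0704)
n_1 = (-0.1381, +0.9904)
n_2 = (-0.6819, +0.7315)
n_3 = (-0.9872, +0.1598)
n_4 = (-0.6402, -0.7682)
n_5 = (+0.4452, -0.8954)
  (0,1): δ = 86.10°  ·
  (0,2): δ = 51.04°  ✓
  (0,3): δ = 13.23°  ✓
  (0,4): δ = 46.16°  ✓
  (0,5): δ = 112.40°  ·
  (1,2): δ = 144.95°  ·
  (1,3): δ = 107.13°  ·
  (1,4): δ = 47.74°  ✓
  (1,5): δ = 18.50°  ✓
  (2,3): δ = 142.18°  ·
  (2,4): δ = 82.80°  ·
  (2,5): δ = 16.55°  ✓
  (3,4): δ = 120.61°  ·
  (3,5): δ = 54.37°  ·
  (4,5): δ = 113.76°  ·
antipodal pairs: 6

count = 6; pairs: (0,2), (0,3), (0,4), (1,4), (1,5), (2,5)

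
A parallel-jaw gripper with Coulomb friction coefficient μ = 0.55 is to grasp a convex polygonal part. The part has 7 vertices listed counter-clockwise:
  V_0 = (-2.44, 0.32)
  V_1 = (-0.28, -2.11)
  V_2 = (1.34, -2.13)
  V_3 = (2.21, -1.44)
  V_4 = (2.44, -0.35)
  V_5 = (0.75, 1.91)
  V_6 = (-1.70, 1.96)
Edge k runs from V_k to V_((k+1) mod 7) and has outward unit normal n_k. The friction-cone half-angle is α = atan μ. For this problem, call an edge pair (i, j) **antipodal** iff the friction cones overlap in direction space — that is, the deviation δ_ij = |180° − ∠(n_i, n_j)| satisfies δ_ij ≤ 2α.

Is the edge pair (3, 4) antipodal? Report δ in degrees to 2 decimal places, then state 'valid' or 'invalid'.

δ = 131.30°, invalid

α = atan 0.55 = 28.81°;  2α = 57.62°
edge 3: e_3 = (+0.23, +1.09);  n_3 = (+0.9785, -0.2065)
edge 4: e_4 = (-1.69, +2.26);  n_4 = (+0.8008, +0.5989)
∠(n_3, n_4) = 48.70°
δ = |180° − 48.70°| = 131.30°
131.30° > 2α = 57.62°  →  invalid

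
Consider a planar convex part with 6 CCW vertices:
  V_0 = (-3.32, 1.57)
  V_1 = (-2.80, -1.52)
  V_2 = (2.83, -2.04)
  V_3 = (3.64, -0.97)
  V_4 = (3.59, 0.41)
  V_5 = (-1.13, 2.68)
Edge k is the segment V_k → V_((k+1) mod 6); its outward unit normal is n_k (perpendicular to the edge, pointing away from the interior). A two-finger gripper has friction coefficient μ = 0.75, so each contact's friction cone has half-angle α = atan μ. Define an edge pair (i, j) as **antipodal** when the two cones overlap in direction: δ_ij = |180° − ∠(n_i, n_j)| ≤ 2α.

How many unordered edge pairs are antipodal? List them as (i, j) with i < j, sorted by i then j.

count = 7; pairs: (0,2), (0,3), (0,4), (1,4), (1,5), (2,5), (3,5)

α = atan 0.75 = 36.87°;  2α = 73.74°
n_0 = (-0.9861, -0.1660)
n_1 = (-0.0920, -0.9958)
n_2 = (+0.7973, -0.6036)
n_3 = (+0.9993, +0.0362)
n_4 = (+0.4334, +0.9012)
n_5 = (-0.4521, +0.8920)
  (0,1): δ = 104.83°  ·
  (0,2): δ = 46.68°  ✓
  (0,3): δ = 7.48°  ✓
  (0,4): δ = 54.76°  ✓
  (0,5): δ = 107.33°  ·
  (1,2): δ = 121.85°  ·
  (1,3): δ = 82.65°  ·
  (1,4): δ = 20.41°  ✓
  (1,5): δ = 32.16°  ✓
  (2,3): δ = 140.80°  ·
  (2,4): δ = 78.56°  ·
  (2,5): δ = 26.00°  ✓
  (3,4): δ = 117.76°  ·
  (3,5): δ = 65.20°  ✓
  (4,5): δ = 127.44°  ·
antipodal pairs: 7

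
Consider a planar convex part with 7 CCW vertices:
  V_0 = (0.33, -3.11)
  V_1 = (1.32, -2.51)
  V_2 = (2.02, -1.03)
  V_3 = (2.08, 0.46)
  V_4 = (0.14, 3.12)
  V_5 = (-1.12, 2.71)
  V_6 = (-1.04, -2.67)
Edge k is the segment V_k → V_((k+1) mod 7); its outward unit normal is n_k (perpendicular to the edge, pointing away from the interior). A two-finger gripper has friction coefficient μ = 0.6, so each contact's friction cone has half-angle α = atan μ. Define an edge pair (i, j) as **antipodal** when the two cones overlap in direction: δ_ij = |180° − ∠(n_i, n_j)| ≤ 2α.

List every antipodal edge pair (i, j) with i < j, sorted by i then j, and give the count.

count = 8; pairs: (0,4), (0,5), (1,4), (1,5), (2,5), (3,5), (3,6), (4,6)

α = atan 0.6 = 30.96°;  2α = 61.93°
n_0 = (+0.5183, -0.8552)
n_1 = (+0.9040, -0.4276)
n_2 = (+0.9992, -0.0402)
n_3 = (+0.8079, +0.5893)
n_4 = (-0.3094, +0.9509)
n_5 = (-0.9999, -0.0149)
n_6 = (-0.3058, -0.9521)
  (0,1): δ = 146.53°  ·
  (0,2): δ = 123.52°  ·
  (0,3): δ = 85.11°  ·
  (0,4): δ = 13.19°  ✓
  (0,5): δ = 59.63°  ✓
  (0,6): δ = 130.98°  ·
  (1,2): δ = 156.99°  ·
  (1,3): δ = 118.58°  ·
  (1,4): δ = 46.66°  ✓
  (1,5): δ = 26.16°  ✓
  (1,6): δ = 97.51°  ·
  (2,3): δ = 141.59°  ·
  (2,4): δ = 69.67°  ·
  (2,5): δ = 3.16°  ✓
  (2,6): δ = 74.50°  ·
  (3,4): δ = 108.08°  ·
  (3,5): δ = 35.25°  ✓
  (3,6): δ = 36.09°  ✓
  (4,5): δ = 107.17°  ·
  (4,6): δ = 35.83°  ✓
  (5,6): δ = 108.66°  ·
antipodal pairs: 8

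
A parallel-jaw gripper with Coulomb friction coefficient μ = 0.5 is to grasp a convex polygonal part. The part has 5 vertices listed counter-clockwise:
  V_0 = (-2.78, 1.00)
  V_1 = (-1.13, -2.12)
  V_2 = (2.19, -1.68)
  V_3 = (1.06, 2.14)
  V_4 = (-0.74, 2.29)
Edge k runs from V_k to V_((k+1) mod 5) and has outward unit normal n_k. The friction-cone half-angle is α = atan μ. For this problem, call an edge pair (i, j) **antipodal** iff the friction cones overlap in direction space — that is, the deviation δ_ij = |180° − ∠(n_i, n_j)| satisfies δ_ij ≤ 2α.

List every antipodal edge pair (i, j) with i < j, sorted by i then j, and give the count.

α = atan 0.5 = 26.57°;  2α = 53.13°
n_0 = (-0.8840, -0.4675)
n_1 = (+0.1314, -0.9913)
n_2 = (+0.9589, +0.2837)
n_3 = (+0.0830, +0.9965)
n_4 = (-0.5345, +0.8452)
  (0,1): δ = 110.32°  ·
  (0,2): δ = 11.39°  ✓
  (0,3): δ = 57.36°  ·
  (0,4): δ = 94.44°  ·
  (1,2): δ = 81.07°  ·
  (1,3): δ = 12.31°  ✓
  (1,4): δ = 24.76°  ✓
  (2,3): δ = 111.24°  ·
  (2,4): δ = 74.17°  ·
  (3,4): δ = 142.93°  ·
antipodal pairs: 3

count = 3; pairs: (0,2), (1,3), (1,4)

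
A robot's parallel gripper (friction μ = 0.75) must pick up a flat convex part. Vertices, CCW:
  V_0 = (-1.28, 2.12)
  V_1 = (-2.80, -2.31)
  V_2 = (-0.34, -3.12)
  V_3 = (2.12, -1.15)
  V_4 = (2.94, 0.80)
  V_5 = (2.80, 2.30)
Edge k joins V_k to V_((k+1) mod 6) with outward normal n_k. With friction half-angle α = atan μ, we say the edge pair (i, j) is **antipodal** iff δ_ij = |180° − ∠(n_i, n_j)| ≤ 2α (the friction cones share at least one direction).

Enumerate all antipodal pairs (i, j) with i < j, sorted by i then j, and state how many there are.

α = atan 0.75 = 36.87°;  2α = 73.74°
n_0 = (-0.9459, +0.3245)
n_1 = (-0.3128, -0.9498)
n_2 = (+0.6251, -0.7806)
n_3 = (+0.9218, -0.3876)
n_4 = (+0.9957, +0.0929)
n_5 = (-0.0441, +0.9990)
  (0,1): δ = 89.29°  ·
  (0,2): δ = 32.37°  ✓
  (0,3): δ = 3.87°  ✓
  (0,4): δ = 24.27°  ✓
  (0,5): δ = 111.46°  ·
  (1,2): δ = 123.09°  ·
  (1,3): δ = 94.58°  ·
  (1,4): δ = 66.44°  ✓
  (1,5): δ = 20.75°  ✓
  (2,3): δ = 151.50°  ·
  (2,4): δ = 123.36°  ·
  (2,5): δ = 36.16°  ✓
  (3,4): δ = 151.86°  ·
  (3,5): δ = 64.67°  ✓
  (4,5): δ = 92.81°  ·
antipodal pairs: 7

count = 7; pairs: (0,2), (0,3), (0,4), (1,4), (1,5), (2,5), (3,5)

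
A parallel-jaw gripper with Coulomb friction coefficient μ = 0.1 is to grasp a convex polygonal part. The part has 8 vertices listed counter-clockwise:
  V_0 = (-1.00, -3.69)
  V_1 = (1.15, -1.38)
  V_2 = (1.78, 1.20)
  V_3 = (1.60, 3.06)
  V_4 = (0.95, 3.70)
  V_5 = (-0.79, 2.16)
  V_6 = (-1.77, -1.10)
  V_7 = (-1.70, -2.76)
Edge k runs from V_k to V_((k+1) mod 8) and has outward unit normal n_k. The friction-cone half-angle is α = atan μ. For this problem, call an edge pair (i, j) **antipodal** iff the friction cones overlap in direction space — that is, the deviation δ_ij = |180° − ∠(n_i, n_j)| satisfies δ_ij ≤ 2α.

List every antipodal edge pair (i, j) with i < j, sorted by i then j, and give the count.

count = 4; pairs: (0,4), (1,5), (2,6), (3,7)

α = atan 0.1 = 5.71°;  2α = 11.42°
n_0 = (+0.7320, -0.6813)
n_1 = (+0.9715, -0.2372)
n_2 = (+0.9954, +0.0963)
n_3 = (+0.7016, +0.7126)
n_4 = (-0.6628, +0.7488)
n_5 = (-0.9577, +0.2879)
n_6 = (-0.9991, -0.0421)
n_7 = (-0.7990, -0.6014)
  (0,1): δ = 150.78°  ·
  (0,2): δ = 131.53°  ·
  (0,3): δ = 91.61°  ·
  (0,4): δ = 5.54°  ✓
  (0,5): δ = 26.21°  ·
  (0,6): δ = 45.36°  ·
  (0,7): δ = 79.91°  ·
  (1,2): δ = 160.75°  ·
  (1,3): δ = 120.83°  ·
  (1,4): δ = 34.77°  ·
  (1,5): δ = 3.01°  ✓
  (1,6): δ = 16.14°  ·
  (1,7): δ = 50.69°  ·
  (2,3): δ = 140.08°  ·
  (2,4): δ = 54.02°  ·
  (2,5): δ = 22.26°  ·
  (2,6): δ = 3.11°  ✓
  (2,7): δ = 31.44°  ·
  (3,4): δ = 93.93°  ·
  (3,5): δ = 62.18°  ·
  (3,6): δ = 43.03°  ·
  (3,7): δ = 8.48°  ✓
  (4,5): δ = 148.24°  ·
  (4,6): δ = 129.10°  ·
  (4,7): δ = 94.54°  ·
  (5,6): δ = 160.85°  ·
  (5,7): δ = 126.30°  ·
  (6,7): δ = 145.45°  ·
antipodal pairs: 4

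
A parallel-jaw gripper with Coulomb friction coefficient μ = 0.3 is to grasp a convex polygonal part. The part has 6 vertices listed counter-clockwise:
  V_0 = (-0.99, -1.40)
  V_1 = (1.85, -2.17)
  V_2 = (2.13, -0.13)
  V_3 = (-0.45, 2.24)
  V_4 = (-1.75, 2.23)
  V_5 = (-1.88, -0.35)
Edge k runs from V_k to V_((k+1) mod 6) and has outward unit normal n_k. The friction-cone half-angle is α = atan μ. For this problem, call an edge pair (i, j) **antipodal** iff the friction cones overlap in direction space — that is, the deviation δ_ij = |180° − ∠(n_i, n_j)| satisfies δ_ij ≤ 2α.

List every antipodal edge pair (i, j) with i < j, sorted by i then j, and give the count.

α = atan 0.3 = 16.70°;  2α = 33.40°
n_0 = (-0.2617, -0.9652)
n_1 = (+0.9907, -0.1360)
n_2 = (+0.6765, +0.7364)
n_3 = (-0.0077, +1.0000)
n_4 = (-0.9987, +0.0503)
n_5 = (-0.7628, -0.6466)
  (0,1): δ = 82.65°  ·
  (0,2): δ = 27.40°  ✓
  (0,3): δ = 15.61°  ✓
  (0,4): δ = 102.29°  ·
  (0,5): δ = 145.45°  ·
  (1,2): δ = 124.76°  ·
  (1,3): δ = 81.74°  ·
  (1,4): δ = 4.93°  ✓
  (1,5): δ = 48.10°  ·
  (2,3): δ = 136.99°  ·
  (2,4): δ = 50.31°  ·
  (2,5): δ = 7.14°  ✓
  (3,4): δ = 93.33°  ·
  (3,5): δ = 50.16°  ·
  (4,5): δ = 136.83°  ·
antipodal pairs: 4

count = 4; pairs: (0,2), (0,3), (1,4), (2,5)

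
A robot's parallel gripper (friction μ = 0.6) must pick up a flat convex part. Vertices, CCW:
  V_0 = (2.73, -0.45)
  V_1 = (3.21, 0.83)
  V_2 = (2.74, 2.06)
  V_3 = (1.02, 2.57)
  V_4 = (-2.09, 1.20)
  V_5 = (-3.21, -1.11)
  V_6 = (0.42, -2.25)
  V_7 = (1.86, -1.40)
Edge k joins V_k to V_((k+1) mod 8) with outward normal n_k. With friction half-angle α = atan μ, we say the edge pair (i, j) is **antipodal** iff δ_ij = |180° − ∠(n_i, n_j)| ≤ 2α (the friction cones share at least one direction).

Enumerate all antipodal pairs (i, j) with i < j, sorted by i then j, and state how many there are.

count = 11; pairs: (0,3), (0,4), (1,4), (1,5), (2,5), (2,6), (3,5), (3,6), (3,7), (4,6), (4,7)

α = atan 0.6 = 30.96°;  2α = 61.93°
n_0 = (+0.9363, -0.3511)
n_1 = (+0.9341, +0.3569)
n_2 = (+0.2843, +0.9587)
n_3 = (-0.4031, +0.9151)
n_4 = (-0.8998, +0.4363)
n_5 = (-0.2996, -0.9541)
n_6 = (+0.5083, -0.8612)
n_7 = (+0.7375, -0.6754)
  (0,1): δ = 138.53°  ·
  (0,2): δ = 85.96°  ·
  (0,3): δ = 45.67°  ✓
  (0,4): δ = 5.31°  ✓
  (0,5): δ = 93.12°  ·
  (0,6): δ = 141.11°  ·
  (0,7): δ = 158.07°  ·
  (1,2): δ = 127.43°  ·
  (1,3): δ = 87.14°  ·
  (1,4): δ = 46.78°  ✓
  (1,5): δ = 51.65°  ✓
  (1,6): δ = 99.64°  ·
  (1,7): δ = 116.60°  ·
  (2,3): δ = 139.71°  ·
  (2,4): δ = 99.35°  ·
  (2,5): δ = 0.92°  ✓
  (2,6): δ = 47.07°  ✓
  (2,7): δ = 64.03°  ·
  (3,4): δ = 139.64°  ·
  (3,5): δ = 41.21°  ✓
  (3,6): δ = 6.78°  ✓
  (3,7): δ = 23.74°  ✓
  (4,5): δ = 81.57°  ·
  (4,6): δ = 33.58°  ✓
  (4,7): δ = 16.62°  ✓
  (5,6): δ = 132.01°  ·
  (5,7): δ = 115.05°  ·
  (6,7): δ = 163.04°  ·
antipodal pairs: 11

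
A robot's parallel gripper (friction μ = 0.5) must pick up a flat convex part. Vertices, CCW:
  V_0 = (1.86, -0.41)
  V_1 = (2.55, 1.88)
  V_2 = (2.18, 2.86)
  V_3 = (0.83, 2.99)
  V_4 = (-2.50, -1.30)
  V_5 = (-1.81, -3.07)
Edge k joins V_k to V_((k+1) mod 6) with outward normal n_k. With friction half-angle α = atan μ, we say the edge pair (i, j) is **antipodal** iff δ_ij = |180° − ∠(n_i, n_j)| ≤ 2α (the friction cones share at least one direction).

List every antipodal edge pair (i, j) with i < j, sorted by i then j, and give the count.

count = 5; pairs: (0,3), (0,4), (1,4), (2,5), (3,5)

α = atan 0.5 = 26.57°;  2α = 53.13°
n_0 = (+0.9575, -0.2885)
n_1 = (+0.9355, +0.3532)
n_2 = (+0.0959, +0.9954)
n_3 = (-0.7899, +0.6132)
n_4 = (-0.9317, -0.3632)
n_5 = (+0.5869, -0.8097)
  (0,1): δ = 142.55°  ·
  (0,2): δ = 78.73°  ·
  (0,3): δ = 21.05°  ✓
  (0,4): δ = 38.07°  ✓
  (0,5): δ = 142.70°  ·
  (1,2): δ = 116.18°  ·
  (1,3): δ = 58.50°  ·
  (1,4): δ = 0.61°  ✓
  (1,5): δ = 105.25°  ·
  (2,3): δ = 122.32°  ·
  (2,4): δ = 63.20°  ·
  (2,5): δ = 41.43°  ✓
  (3,4): δ = 120.88°  ·
  (3,5): δ = 16.25°  ✓
  (4,5): δ = 75.36°  ·
antipodal pairs: 5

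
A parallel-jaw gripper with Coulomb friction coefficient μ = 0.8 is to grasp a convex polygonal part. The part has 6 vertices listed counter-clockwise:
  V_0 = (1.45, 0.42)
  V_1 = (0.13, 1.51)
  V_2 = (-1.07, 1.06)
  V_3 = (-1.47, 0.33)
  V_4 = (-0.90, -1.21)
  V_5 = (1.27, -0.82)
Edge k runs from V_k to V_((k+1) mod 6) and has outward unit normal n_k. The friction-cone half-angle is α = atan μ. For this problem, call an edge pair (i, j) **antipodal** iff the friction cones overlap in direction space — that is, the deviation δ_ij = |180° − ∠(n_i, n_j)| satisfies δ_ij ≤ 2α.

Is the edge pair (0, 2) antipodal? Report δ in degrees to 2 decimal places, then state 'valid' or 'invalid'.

α = atan 0.8 = 38.66°;  2α = 77.32°
edge 0: e_0 = (-1.32, +1.09);  n_0 = (+0.6367, +0.7711)
edge 2: e_2 = (-0.40, -0.73);  n_2 = (-0.8770, +0.4805)
∠(n_0, n_2) = 100.83°
δ = |180° − 100.83°| = 79.17°
79.17° > 2α = 77.32°  →  invalid

δ = 79.17°, invalid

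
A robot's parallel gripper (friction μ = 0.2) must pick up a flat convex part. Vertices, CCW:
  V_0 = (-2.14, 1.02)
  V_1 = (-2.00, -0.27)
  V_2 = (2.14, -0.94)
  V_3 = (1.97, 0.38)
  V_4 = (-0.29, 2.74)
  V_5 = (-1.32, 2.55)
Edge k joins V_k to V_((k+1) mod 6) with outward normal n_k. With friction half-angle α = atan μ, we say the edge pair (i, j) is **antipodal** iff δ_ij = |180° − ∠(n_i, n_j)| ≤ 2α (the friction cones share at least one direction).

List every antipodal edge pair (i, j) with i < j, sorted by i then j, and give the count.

count = 2; pairs: (0,2), (1,4)

α = atan 0.2 = 11.31°;  2α = 22.62°
n_0 = (-0.9942, -0.1079)
n_1 = (-0.1598, -0.9872)
n_2 = (+0.9918, +0.1277)
n_3 = (+0.7222, +0.6916)
n_4 = (-0.1814, +0.9834)
n_5 = (-0.8814, +0.4724)
  (0,1): δ = 105.39°  ·
  (0,2): δ = 1.14°  ✓
  (0,3): δ = 37.57°  ·
  (0,4): δ = 94.26°  ·
  (0,5): δ = 145.62°  ·
  (1,2): δ = 73.47°  ·
  (1,3): δ = 37.05°  ·
  (1,4): δ = 19.64°  ✓
  (1,5): δ = 71.00°  ·
  (2,3): δ = 143.58°  ·
  (2,4): δ = 86.89°  ·
  (2,5): δ = 35.53°  ·
  (3,4): δ = 123.31°  ·
  (3,5): δ = 71.95°  ·
  (4,5): δ = 128.64°  ·
antipodal pairs: 2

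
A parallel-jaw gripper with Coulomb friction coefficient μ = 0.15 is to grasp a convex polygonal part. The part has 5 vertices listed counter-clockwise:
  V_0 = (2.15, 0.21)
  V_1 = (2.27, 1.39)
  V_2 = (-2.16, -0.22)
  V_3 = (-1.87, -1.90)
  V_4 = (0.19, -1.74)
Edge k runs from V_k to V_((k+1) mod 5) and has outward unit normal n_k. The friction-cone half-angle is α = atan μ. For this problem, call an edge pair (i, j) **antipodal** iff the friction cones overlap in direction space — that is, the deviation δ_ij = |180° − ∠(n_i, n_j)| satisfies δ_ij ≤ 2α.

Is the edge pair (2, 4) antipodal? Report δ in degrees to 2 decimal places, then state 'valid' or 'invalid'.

δ = 54.94°, invalid

α = atan 0.15 = 8.53°;  2α = 17.06°
edge 2: e_2 = (+0.29, -1.68);  n_2 = (-0.9854, -0.1701)
edge 4: e_4 = (+1.96, +1.95);  n_4 = (+0.7053, -0.7089)
∠(n_2, n_4) = 125.06°
δ = |180° − 125.06°| = 54.94°
54.94° > 2α = 17.06°  →  invalid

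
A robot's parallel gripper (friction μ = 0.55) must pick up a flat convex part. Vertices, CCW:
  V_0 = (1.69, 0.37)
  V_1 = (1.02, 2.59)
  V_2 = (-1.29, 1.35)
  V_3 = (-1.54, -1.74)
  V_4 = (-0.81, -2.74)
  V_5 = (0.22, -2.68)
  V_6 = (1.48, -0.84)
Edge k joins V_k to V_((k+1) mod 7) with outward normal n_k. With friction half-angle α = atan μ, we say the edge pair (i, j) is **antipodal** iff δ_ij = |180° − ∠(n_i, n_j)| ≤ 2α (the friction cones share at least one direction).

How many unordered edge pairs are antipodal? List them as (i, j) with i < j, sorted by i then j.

α = atan 0.55 = 28.81°;  2α = 57.62°
n_0 = (+0.9574, +0.2889)
n_1 = (-0.4730, +0.8811)
n_2 = (-0.9967, +0.0806)
n_3 = (-0.8077, -0.5896)
n_4 = (+0.0582, -0.9983)
n_5 = (+0.8251, -0.5650)
n_6 = (+0.9853, -0.1710)
  (0,1): δ = 78.57°  ·
  (0,2): δ = 21.42°  ✓
  (0,3): δ = 19.34°  ✓
  (0,4): δ = 76.54°  ·
  (0,5): δ = 128.80°  ·
  (0,6): δ = 153.36°  ·
  (1,2): δ = 122.85°  ·
  (1,3): δ = 82.10°  ·
  (1,4): δ = 24.89°  ✓
  (1,5): δ = 27.37°  ✓
  (1,6): δ = 51.93°  ✓
  (2,3): δ = 139.25°  ·
  (2,4): δ = 82.04°  ·
  (2,5): δ = 29.78°  ✓
  (2,6): δ = 5.22°  ✓
  (3,4): δ = 122.80°  ·
  (3,5): δ = 70.53°  ·
  (3,6): δ = 45.98°  ✓
  (4,5): δ = 127.74°  ·
  (4,6): δ = 103.18°  ·
  (5,6): δ = 155.44°  ·
antipodal pairs: 8

count = 8; pairs: (0,2), (0,3), (1,4), (1,5), (1,6), (2,5), (2,6), (3,6)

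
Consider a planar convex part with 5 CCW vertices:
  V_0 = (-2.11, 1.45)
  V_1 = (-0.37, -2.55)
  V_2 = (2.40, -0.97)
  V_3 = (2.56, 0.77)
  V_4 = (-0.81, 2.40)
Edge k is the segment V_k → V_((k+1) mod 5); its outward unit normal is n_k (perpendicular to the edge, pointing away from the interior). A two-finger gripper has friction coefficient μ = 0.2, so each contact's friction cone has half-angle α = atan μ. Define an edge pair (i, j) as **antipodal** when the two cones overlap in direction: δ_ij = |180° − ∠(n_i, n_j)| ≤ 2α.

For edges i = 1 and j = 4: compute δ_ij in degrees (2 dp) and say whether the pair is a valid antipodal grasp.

δ = 6.46°, valid

α = atan 0.2 = 11.31°;  2α = 22.62°
edge 1: e_1 = (+2.77, +1.58);  n_1 = (+0.4955, -0.8686)
edge 4: e_4 = (-1.30, -0.95);  n_4 = (-0.5900, +0.8074)
∠(n_1, n_4) = 173.54°
δ = |180° − 173.54°| = 6.46°
6.46° ≤ 2α = 22.62°  →  valid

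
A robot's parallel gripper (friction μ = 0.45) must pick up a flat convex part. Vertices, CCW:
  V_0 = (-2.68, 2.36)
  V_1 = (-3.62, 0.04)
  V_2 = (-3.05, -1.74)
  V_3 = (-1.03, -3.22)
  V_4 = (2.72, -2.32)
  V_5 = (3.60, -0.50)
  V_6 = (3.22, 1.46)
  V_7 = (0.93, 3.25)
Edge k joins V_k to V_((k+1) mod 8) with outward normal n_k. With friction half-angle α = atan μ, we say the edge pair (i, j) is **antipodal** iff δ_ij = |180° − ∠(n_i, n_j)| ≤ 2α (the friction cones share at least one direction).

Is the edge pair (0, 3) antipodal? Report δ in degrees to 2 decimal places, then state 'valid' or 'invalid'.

α = atan 0.45 = 24.23°;  2α = 48.46°
edge 0: e_0 = (-0.94, -2.32);  n_0 = (-0.9268, +0.3755)
edge 3: e_3 = (+3.75, +0.90);  n_3 = (+0.2334, -0.9724)
∠(n_0, n_3) = 125.55°
δ = |180° − 125.55°| = 54.45°
54.45° > 2α = 48.46°  →  invalid

δ = 54.45°, invalid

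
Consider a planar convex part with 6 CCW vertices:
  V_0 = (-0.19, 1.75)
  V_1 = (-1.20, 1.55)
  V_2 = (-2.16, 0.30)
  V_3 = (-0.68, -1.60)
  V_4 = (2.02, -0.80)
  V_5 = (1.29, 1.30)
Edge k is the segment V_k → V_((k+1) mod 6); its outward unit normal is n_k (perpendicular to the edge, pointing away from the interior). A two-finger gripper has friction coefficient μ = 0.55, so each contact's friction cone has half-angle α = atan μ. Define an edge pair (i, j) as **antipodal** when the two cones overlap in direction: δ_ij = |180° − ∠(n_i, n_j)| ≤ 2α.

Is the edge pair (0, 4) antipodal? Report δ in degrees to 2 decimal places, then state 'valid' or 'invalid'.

δ = 97.97°, invalid

α = atan 0.55 = 28.81°;  2α = 57.62°
edge 0: e_0 = (-1.01, -0.20);  n_0 = (-0.1942, +0.9810)
edge 4: e_4 = (-0.73, +2.10);  n_4 = (+0.9446, +0.3283)
∠(n_0, n_4) = 82.03°
δ = |180° − 82.03°| = 97.97°
97.97° > 2α = 57.62°  →  invalid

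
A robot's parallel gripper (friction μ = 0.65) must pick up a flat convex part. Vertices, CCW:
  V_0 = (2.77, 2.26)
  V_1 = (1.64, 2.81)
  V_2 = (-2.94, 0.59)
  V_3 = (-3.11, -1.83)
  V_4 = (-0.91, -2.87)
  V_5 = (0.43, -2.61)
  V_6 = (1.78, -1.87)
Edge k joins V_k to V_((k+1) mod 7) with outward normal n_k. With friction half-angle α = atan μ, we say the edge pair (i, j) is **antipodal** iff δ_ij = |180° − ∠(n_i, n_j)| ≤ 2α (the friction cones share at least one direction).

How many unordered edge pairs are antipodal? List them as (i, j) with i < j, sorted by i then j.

α = atan 0.65 = 33.02°;  2α = 66.05°
n_0 = (+0.4376, +0.8992)
n_1 = (-0.4362, +0.8999)
n_2 = (-0.9975, +0.0701)
n_3 = (-0.4274, -0.9041)
n_4 = (+0.1905, -0.9817)
n_5 = (+0.4807, -0.8769)
n_6 = (+0.9725, -0.2331)
  (0,1): δ = 128.19°  ·
  (0,2): δ = 68.06°  ·
  (0,3): δ = 0.65°  ✓
  (0,4): δ = 36.93°  ✓
  (0,5): δ = 54.68°  ✓
  (0,6): δ = 102.47°  ·
  (1,2): δ = 119.88°  ·
  (1,3): δ = 51.16°  ✓
  (1,4): δ = 14.88°  ✓
  (1,5): δ = 2.87°  ✓
  (1,6): δ = 50.66°  ✓
  (2,3): δ = 111.28°  ·
  (2,4): δ = 75.00°  ·
  (2,5): δ = 57.25°  ✓
  (2,6): δ = 9.46°  ✓
  (3,4): δ = 143.72°  ·
  (3,5): δ = 125.97°  ·
  (3,6): δ = 78.18°  ·
  (4,5): δ = 162.25°  ·
  (4,6): δ = 114.46°  ·
  (5,6): δ = 132.21°  ·
antipodal pairs: 9

count = 9; pairs: (0,3), (0,4), (0,5), (1,3), (1,4), (1,5), (1,6), (2,5), (2,6)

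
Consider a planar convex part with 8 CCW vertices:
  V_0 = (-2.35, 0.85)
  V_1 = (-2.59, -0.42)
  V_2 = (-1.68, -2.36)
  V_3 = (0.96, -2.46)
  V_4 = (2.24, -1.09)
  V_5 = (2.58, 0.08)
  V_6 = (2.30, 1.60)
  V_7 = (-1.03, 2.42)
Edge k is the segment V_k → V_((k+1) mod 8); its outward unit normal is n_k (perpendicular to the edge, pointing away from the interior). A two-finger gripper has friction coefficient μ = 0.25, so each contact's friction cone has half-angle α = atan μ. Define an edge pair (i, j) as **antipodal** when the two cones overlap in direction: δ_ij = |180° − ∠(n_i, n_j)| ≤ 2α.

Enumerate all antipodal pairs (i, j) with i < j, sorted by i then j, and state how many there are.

α = atan 0.25 = 14.04°;  2α = 28.07°
n_0 = (-0.9826, +0.1857)
n_1 = (-0.9053, -0.4247)
n_2 = (-0.0379, -0.9993)
n_3 = (+0.7307, -0.6827)
n_4 = (+0.9603, -0.2791)
n_5 = (+0.9835, +0.1812)
n_6 = (+0.2391, +0.9710)
n_7 = (-0.7654, +0.6435)
  (0,1): δ = 144.17°  ·
  (0,2): δ = 81.47°  ·
  (0,3): δ = 32.35°  ·
  (0,4): δ = 5.50°  ✓
  (0,5): δ = 21.14°  ✓
  (0,6): δ = 86.87°  ·
  (0,7): δ = 150.65°  ·
  (1,2): δ = 117.30°  ·
  (1,3): δ = 68.18°  ·
  (1,4): δ = 41.33°  ·
  (1,5): δ = 14.69°  ✓
  (1,6): δ = 51.04°  ·
  (1,7): δ = 114.81°  ·
  (2,3): δ = 130.89°  ·
  (2,4): δ = 104.03°  ·
  (2,5): δ = 77.39°  ·
  (2,6): δ = 11.66°  ✓
  (2,7): δ = 52.11°  ·
  (3,4): δ = 153.15°  ·
  (3,5): δ = 126.51°  ·
  (3,6): δ = 60.78°  ·
  (3,7): δ = 3.00°  ✓
  (4,5): δ = 153.36°  ·
  (4,6): δ = 87.63°  ·
  (4,7): δ = 23.85°  ✓
  (5,6): δ = 114.27°  ·
  (5,7): δ = 50.49°  ·
  (6,7): δ = 116.22°  ·
antipodal pairs: 6

count = 6; pairs: (0,4), (0,5), (1,5), (2,6), (3,7), (4,7)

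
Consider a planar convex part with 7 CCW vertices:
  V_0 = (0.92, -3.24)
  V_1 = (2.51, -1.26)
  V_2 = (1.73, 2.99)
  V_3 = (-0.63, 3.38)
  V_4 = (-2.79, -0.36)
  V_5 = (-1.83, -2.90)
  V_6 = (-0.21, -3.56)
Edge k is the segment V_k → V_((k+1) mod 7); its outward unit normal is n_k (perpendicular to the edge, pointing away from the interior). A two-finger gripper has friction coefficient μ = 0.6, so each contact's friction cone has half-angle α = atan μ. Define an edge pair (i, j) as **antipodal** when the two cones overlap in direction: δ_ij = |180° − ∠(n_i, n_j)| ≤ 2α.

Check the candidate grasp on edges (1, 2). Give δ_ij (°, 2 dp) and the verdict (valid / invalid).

α = atan 0.6 = 30.96°;  2α = 61.93°
edge 1: e_1 = (-0.78, +4.25);  n_1 = (+0.9836, +0.1805)
edge 2: e_2 = (-2.36, +0.39);  n_2 = (+0.1630, +0.9866)
∠(n_1, n_2) = 70.22°
δ = |180° − 70.22°| = 109.78°
109.78° > 2α = 61.93°  →  invalid

δ = 109.78°, invalid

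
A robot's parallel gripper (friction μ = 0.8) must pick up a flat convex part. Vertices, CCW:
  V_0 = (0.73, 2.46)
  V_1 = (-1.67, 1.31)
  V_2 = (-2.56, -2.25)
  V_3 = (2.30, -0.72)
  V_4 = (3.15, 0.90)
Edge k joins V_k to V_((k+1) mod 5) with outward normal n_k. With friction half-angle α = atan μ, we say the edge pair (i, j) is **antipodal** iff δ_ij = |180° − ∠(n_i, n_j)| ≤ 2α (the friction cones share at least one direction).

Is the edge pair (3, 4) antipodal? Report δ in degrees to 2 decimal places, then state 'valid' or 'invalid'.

α = atan 0.8 = 38.66°;  2α = 77.32°
edge 3: e_3 = (+0.85, +1.62);  n_3 = (+0.8855, -0.4646)
edge 4: e_4 = (-2.42, +1.56);  n_4 = (+0.5418, +0.8405)
∠(n_3, n_4) = 84.88°
δ = |180° − 84.88°| = 95.12°
95.12° > 2α = 77.32°  →  invalid

δ = 95.12°, invalid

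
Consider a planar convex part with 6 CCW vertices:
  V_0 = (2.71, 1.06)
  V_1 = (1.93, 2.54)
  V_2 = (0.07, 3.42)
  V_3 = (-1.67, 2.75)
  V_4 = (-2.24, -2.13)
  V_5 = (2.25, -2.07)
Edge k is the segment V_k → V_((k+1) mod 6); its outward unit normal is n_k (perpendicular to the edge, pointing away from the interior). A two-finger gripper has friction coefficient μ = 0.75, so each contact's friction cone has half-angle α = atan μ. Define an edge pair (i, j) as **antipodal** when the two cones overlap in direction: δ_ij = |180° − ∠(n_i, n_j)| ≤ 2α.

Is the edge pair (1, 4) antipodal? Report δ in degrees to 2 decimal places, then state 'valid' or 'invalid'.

δ = 26.09°, valid

α = atan 0.75 = 36.87°;  2α = 73.74°
edge 1: e_1 = (-1.86, +0.88);  n_1 = (+0.4277, +0.9039)
edge 4: e_4 = (+4.49, +0.06);  n_4 = (+0.0134, -0.9999)
∠(n_1, n_4) = 153.91°
δ = |180° − 153.91°| = 26.09°
26.09° ≤ 2α = 73.74°  →  valid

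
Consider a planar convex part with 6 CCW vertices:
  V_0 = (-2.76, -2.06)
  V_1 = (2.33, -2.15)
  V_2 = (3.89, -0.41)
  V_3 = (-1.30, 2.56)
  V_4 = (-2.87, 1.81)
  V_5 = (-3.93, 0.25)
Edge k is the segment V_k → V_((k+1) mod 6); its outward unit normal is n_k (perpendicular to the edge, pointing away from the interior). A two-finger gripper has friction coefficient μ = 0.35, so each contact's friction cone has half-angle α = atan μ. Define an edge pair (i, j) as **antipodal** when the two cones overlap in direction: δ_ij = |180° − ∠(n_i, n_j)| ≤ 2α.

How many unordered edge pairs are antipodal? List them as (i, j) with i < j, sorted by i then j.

count = 5; pairs: (0,2), (0,3), (1,3), (1,4), (2,5)

α = atan 0.35 = 19.29°;  2α = 38.58°
n_0 = (-0.0177, -0.9998)
n_1 = (+0.7446, -0.6675)
n_2 = (+0.4967, +0.8679)
n_3 = (-0.4310, +0.9023)
n_4 = (-0.8271, +0.5620)
n_5 = (-0.8921, -0.4518)
  (0,1): δ = 130.86°  ·
  (0,2): δ = 28.77°  ✓
  (0,3): δ = 26.55°  ✓
  (0,4): δ = 56.82°  ·
  (0,5): δ = 117.87°  ·
  (1,2): δ = 77.90°  ·
  (1,3): δ = 22.59°  ✓
  (1,4): δ = 7.68°  ✓
  (1,5): δ = 68.74°  ·
  (2,3): δ = 124.69°  ·
  (2,4): δ = 94.42°  ·
  (2,5): δ = 33.36°  ✓
  (3,4): δ = 149.73°  ·
  (3,5): δ = 88.67°  ·
  (4,5): δ = 118.94°  ·
antipodal pairs: 5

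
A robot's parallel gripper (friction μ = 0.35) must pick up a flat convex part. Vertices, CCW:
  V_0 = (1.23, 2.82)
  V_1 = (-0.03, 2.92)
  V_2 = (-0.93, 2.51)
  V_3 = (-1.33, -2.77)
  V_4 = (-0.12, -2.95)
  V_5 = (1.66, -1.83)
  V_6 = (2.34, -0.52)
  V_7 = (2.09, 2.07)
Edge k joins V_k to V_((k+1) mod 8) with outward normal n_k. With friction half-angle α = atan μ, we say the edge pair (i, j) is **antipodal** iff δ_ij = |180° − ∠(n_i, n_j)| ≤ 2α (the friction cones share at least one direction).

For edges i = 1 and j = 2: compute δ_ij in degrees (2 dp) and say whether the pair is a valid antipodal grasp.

δ = 118.82°, invalid

α = atan 0.35 = 19.29°;  2α = 38.58°
edge 1: e_1 = (-0.90, -0.41);  n_1 = (-0.4146, +0.9100)
edge 2: e_2 = (-0.40, -5.28);  n_2 = (-0.9971, +0.0755)
∠(n_1, n_2) = 61.18°
δ = |180° − 61.18°| = 118.82°
118.82° > 2α = 38.58°  →  invalid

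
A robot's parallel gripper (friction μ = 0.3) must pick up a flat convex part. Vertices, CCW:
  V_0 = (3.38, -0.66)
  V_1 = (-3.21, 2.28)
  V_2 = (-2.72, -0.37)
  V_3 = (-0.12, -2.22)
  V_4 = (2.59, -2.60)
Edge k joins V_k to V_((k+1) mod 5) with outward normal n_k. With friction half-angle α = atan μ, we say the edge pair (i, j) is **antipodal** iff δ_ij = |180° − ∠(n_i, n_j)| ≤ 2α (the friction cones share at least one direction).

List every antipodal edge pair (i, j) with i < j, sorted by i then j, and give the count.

count = 3; pairs: (0,2), (0,3), (1,4)

α = atan 0.3 = 16.70°;  2α = 33.40°
n_0 = (+0.4074, +0.9132)
n_1 = (-0.9833, -0.1818)
n_2 = (-0.5798, -0.8148)
n_3 = (-0.1389, -0.9903)
n_4 = (+0.9262, -0.3771)
  (0,1): δ = 55.48°  ·
  (0,2): δ = 11.39°  ✓
  (0,3): δ = 16.06°  ✓
  (0,4): δ = 91.89°  ·
  (1,2): δ = 135.91°  ·
  (1,3): δ = 108.46°  ·
  (1,4): δ = 32.63°  ✓
  (2,3): δ = 152.55°  ·
  (2,4): δ = 76.72°  ·
  (3,4): δ = 104.17°  ·
antipodal pairs: 3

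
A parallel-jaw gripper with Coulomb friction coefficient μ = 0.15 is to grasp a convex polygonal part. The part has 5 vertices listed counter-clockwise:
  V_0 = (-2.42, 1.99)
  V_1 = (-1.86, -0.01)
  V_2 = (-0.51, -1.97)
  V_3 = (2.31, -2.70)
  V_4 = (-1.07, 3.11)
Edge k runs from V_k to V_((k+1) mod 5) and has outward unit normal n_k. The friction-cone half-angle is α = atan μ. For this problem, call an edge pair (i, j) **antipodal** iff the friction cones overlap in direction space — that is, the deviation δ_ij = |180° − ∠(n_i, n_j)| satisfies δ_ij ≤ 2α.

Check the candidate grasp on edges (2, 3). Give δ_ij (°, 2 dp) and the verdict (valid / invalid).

α = atan 0.15 = 8.53°;  2α = 17.06°
edge 2: e_2 = (+2.82, -0.73);  n_2 = (-0.2506, -0.9681)
edge 3: e_3 = (-3.38, +5.81);  n_3 = (+0.8644, +0.5029)
∠(n_2, n_3) = 134.70°
δ = |180° − 134.70°| = 45.30°
45.30° > 2α = 17.06°  →  invalid

δ = 45.30°, invalid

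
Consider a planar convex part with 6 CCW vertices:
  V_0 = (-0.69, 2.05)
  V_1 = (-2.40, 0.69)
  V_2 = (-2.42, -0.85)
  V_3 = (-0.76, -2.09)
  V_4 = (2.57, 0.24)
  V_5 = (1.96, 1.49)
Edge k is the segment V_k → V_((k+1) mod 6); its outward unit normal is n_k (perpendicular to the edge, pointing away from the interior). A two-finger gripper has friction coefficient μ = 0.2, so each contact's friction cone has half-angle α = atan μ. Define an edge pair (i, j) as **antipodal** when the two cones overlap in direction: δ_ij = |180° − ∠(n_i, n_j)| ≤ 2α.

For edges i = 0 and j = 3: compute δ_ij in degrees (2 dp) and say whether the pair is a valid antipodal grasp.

δ = 3.52°, valid

α = atan 0.2 = 11.31°;  2α = 22.62°
edge 0: e_0 = (-1.71, -1.36);  n_0 = (-0.6225, +0.7827)
edge 3: e_3 = (+3.33, +2.33);  n_3 = (+0.5733, -0.8193)
∠(n_0, n_3) = 176.48°
δ = |180° − 176.48°| = 3.52°
3.52° ≤ 2α = 22.62°  →  valid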